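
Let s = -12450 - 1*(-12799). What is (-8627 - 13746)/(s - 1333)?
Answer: 22373/984 ≈ 22.737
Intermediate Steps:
s = 349 (s = -12450 + 12799 = 349)
(-8627 - 13746)/(s - 1333) = (-8627 - 13746)/(349 - 1333) = -22373/(-984) = -22373*(-1/984) = 22373/984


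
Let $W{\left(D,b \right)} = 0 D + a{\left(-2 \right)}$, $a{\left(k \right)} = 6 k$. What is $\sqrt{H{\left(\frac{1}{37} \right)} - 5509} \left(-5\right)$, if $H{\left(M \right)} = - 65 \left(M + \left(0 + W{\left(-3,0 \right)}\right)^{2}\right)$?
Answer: $- \frac{5 i \sqrt{20358066}}{37} \approx - 609.73 i$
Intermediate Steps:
$W{\left(D,b \right)} = -12$ ($W{\left(D,b \right)} = 0 D + 6 \left(-2\right) = 0 - 12 = -12$)
$H{\left(M \right)} = -9360 - 65 M$ ($H{\left(M \right)} = - 65 \left(M + \left(0 - 12\right)^{2}\right) = - 65 \left(M + \left(-12\right)^{2}\right) = - 65 \left(M + 144\right) = - 65 \left(144 + M\right) = -9360 - 65 M$)
$\sqrt{H{\left(\frac{1}{37} \right)} - 5509} \left(-5\right) = \sqrt{\left(-9360 - \frac{65}{37}\right) - 5509} \left(-5\right) = \sqrt{- \frac{346385}{37} - 5509} \left(-5\right) = \sqrt{- \frac{550218}{37}} \left(-5\right) = \frac{i \sqrt{20358066}}{37} \left(-5\right) = - \frac{5 i \sqrt{20358066}}{37}$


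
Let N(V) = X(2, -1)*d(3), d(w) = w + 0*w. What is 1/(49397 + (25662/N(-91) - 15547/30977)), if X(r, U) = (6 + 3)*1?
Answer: 278793/14036375156 ≈ 1.9862e-5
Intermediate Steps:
X(r, U) = 9 (X(r, U) = 9*1 = 9)
d(w) = w (d(w) = w + 0 = w)
N(V) = 27 (N(V) = 9*3 = 27)
1/(49397 + (25662/N(-91) - 15547/30977)) = 1/(49397 + (25662/27 - 15547/30977)) = 1/(49397 + (25662*(1/27) - 15547*1/30977)) = 1/(49397 + (8554/9 - 15547/30977)) = 1/(49397 + 264837335/278793) = 1/(14036375156/278793) = 278793/14036375156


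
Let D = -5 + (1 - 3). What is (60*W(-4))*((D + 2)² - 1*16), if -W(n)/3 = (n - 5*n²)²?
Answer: -11430720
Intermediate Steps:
D = -7 (D = -5 - 2 = -7)
W(n) = -3*(n - 5*n²)²
(60*W(-4))*((D + 2)² - 1*16) = (60*(-3*(-4)²*(-1 + 5*(-4))²))*((-7 + 2)² - 1*16) = (60*(-3*16*(-1 - 20)²))*((-5)² - 16) = (60*(-3*16*(-21)²))*(25 - 16) = (60*(-3*16*441))*9 = (60*(-21168))*9 = -1270080*9 = -11430720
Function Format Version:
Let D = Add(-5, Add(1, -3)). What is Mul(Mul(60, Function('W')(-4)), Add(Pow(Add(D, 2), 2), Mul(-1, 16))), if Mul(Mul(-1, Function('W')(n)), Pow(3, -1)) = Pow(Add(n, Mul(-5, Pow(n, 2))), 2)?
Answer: -11430720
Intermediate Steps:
D = -7 (D = Add(-5, -2) = -7)
Function('W')(n) = Mul(-3, Pow(Add(n, Mul(-5, Pow(n, 2))), 2))
Mul(Mul(60, Function('W')(-4)), Add(Pow(Add(D, 2), 2), Mul(-1, 16))) = Mul(Mul(60, Mul(-3, Pow(-4, 2), Pow(Add(-1, Mul(5, -4)), 2))), Add(Pow(Add(-7, 2), 2), Mul(-1, 16))) = Mul(Mul(60, Mul(-3, 16, Pow(Add(-1, -20), 2))), Add(Pow(-5, 2), -16)) = Mul(Mul(60, Mul(-3, 16, Pow(-21, 2))), Add(25, -16)) = Mul(Mul(60, Mul(-3, 16, 441)), 9) = Mul(Mul(60, -21168), 9) = Mul(-1270080, 9) = -11430720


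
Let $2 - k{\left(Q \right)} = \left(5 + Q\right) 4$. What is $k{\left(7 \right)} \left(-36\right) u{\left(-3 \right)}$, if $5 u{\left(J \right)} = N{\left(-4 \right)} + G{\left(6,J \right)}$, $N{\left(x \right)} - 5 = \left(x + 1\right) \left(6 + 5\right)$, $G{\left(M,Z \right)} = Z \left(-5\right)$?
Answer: $- \frac{21528}{5} \approx -4305.6$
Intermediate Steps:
$k{\left(Q \right)} = -18 - 4 Q$ ($k{\left(Q \right)} = 2 - \left(5 + Q\right) 4 = 2 - \left(20 + 4 Q\right) = -18 - 4 Q$)
$G{\left(M,Z \right)} = - 5 Z$
$N{\left(x \right)} = 16 + 11 x$ ($N{\left(x \right)} = 5 + \left(x + 1\right) \left(6 + 5\right) = 5 + \left(1 + x\right) 11 = 5 + \left(11 + 11 x\right) = 16 + 11 x$)
$u{\left(J \right)} = - \frac{28}{5} - J$ ($u{\left(J \right)} = \frac{\left(16 + 11 \left(-4\right)\right) - 5 J}{5} = \frac{\left(16 - 44\right) - 5 J}{5} = \frac{-28 - 5 J}{5} = - \frac{28}{5} - J$)
$k{\left(7 \right)} \left(-36\right) u{\left(-3 \right)} = \left(-18 - 28\right) \left(-36\right) \left(- \frac{28}{5} - -3\right) = \left(-18 - 28\right) \left(-36\right) \left(- \frac{28}{5} + 3\right) = \left(-46\right) \left(-36\right) \left(- \frac{13}{5}\right) = 1656 \left(- \frac{13}{5}\right) = - \frac{21528}{5}$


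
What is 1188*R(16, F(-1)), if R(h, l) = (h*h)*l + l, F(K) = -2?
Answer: -610632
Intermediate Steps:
R(h, l) = l + l*h² (R(h, l) = h²*l + l = l*h² + l = l + l*h²)
1188*R(16, F(-1)) = 1188*(-2*(1 + 16²)) = 1188*(-2*(1 + 256)) = 1188*(-2*257) = 1188*(-514) = -610632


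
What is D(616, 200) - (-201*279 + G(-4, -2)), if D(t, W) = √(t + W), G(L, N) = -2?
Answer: 56081 + 4*√51 ≈ 56110.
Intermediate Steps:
D(t, W) = √(W + t)
D(616, 200) - (-201*279 + G(-4, -2)) = √(200 + 616) - (-201*279 - 2) = √816 - (-56079 - 2) = 4*√51 - 1*(-56081) = 4*√51 + 56081 = 56081 + 4*√51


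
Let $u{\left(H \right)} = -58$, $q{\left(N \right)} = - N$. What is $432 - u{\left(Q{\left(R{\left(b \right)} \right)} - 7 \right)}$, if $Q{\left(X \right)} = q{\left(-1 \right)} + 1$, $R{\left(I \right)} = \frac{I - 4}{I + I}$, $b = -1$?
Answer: $490$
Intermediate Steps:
$R{\left(I \right)} = \frac{-4 + I}{2 I}$
$Q{\left(X \right)} = 2$ ($Q{\left(X \right)} = \left(-1\right) \left(-1\right) + 1 = 1 + 1 = 2$)
$432 - u{\left(Q{\left(R{\left(b \right)} \right)} - 7 \right)} = 432 - -58 = 432 + 58 = 490$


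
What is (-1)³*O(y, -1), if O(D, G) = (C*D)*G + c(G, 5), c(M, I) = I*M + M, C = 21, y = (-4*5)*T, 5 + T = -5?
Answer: 4206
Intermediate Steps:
T = -10 (T = -5 - 5 = -10)
y = 200 (y = -4*5*(-10) = -20*(-10) = 200)
c(M, I) = M + I*M
O(D, G) = 6*G + 21*D*G (O(D, G) = (21*D)*G + G*(1 + 5) = 21*D*G + G*6 = 21*D*G + 6*G = 6*G + 21*D*G)
(-1)³*O(y, -1) = (-1)³*(3*(-1)*(2 + 7*200)) = -3*(-1)*(2 + 1400) = -3*(-1)*1402 = -1*(-4206) = 4206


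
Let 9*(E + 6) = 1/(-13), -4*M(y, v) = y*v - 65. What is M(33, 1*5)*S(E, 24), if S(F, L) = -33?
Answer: 825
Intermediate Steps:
M(y, v) = 65/4 - v*y/4 (M(y, v) = -(y*v - 65)/4 = -(v*y - 65)/4 = -(-65 + v*y)/4 = 65/4 - v*y/4)
E = -703/117 (E = -6 + (1/9)/(-13) = -6 + (1/9)*(-1/13) = -6 - 1/117 = -703/117 ≈ -6.0085)
M(33, 1*5)*S(E, 24) = (65/4 - 1/4*1*5*33)*(-33) = (65/4 - 1/4*5*33)*(-33) = (65/4 - 165/4)*(-33) = -25*(-33) = 825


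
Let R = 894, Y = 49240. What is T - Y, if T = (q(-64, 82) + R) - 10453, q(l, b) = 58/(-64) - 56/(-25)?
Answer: -47038133/800 ≈ -58798.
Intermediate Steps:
q(l, b) = 1067/800 (q(l, b) = 58*(-1/64) - 56*(-1/25) = -29/32 + 56/25 = 1067/800)
T = -7646133/800 (T = (1067/800 + 894) - 10453 = 716267/800 - 10453 = -7646133/800 ≈ -9557.7)
T - Y = -7646133/800 - 1*49240 = -7646133/800 - 49240 = -47038133/800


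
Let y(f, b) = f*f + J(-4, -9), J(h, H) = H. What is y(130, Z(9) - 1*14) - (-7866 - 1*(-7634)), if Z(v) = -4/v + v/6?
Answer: 17123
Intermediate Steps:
Z(v) = -4/v + v/6 (Z(v) = -4/v + v*(1/6) = -4/v + v/6)
y(f, b) = -9 + f**2 (y(f, b) = f*f - 9 = f**2 - 9 = -9 + f**2)
y(130, Z(9) - 1*14) - (-7866 - 1*(-7634)) = (-9 + 130**2) - (-7866 - 1*(-7634)) = (-9 + 16900) - (-7866 + 7634) = 16891 - 1*(-232) = 16891 + 232 = 17123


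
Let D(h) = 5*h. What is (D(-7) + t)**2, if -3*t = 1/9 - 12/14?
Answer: 43138624/35721 ≈ 1207.7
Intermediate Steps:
t = 47/189 (t = -(1/9 - 12/14)/3 = -(1*(1/9) - 12*1/14)/3 = -(1/9 - 6/7)/3 = -1/3*(-47/63) = 47/189 ≈ 0.24868)
(D(-7) + t)**2 = (5*(-7) + 47/189)**2 = (-35 + 47/189)**2 = (-6568/189)**2 = 43138624/35721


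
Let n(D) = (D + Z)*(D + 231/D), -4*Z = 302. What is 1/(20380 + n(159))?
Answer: 53/1790224 ≈ 2.9605e-5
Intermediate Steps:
Z = -151/2 (Z = -1/4*302 = -151/2 ≈ -75.500)
n(D) = (-151/2 + D)*(D + 231/D) (n(D) = (D - 151/2)*(D + 231/D) = (-151/2 + D)*(D + 231/D))
1/(20380 + n(159)) = 1/(20380 + (231 + 159**2 - 34881/2/159 - 151/2*159)) = 1/(20380 + (231 + 25281 - 34881/2*1/159 - 24009/2)) = 1/(20380 + (231 + 25281 - 11627/106 - 24009/2)) = 1/(20380 + 710084/53) = 1/(1790224/53) = 53/1790224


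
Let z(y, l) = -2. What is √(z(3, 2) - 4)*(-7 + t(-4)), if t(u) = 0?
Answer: -7*I*√6 ≈ -17.146*I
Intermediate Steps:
√(z(3, 2) - 4)*(-7 + t(-4)) = √(-2 - 4)*(-7 + 0) = √(-6)*(-7) = (I*√6)*(-7) = -7*I*√6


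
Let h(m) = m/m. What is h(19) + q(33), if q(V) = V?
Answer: 34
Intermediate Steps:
h(m) = 1
h(19) + q(33) = 1 + 33 = 34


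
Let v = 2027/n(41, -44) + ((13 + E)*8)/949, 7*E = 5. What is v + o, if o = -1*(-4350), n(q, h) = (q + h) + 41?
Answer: 1111582445/252434 ≈ 4403.5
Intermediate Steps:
E = 5/7 (E = (⅐)*5 = 5/7 ≈ 0.71429)
n(q, h) = 41 + h + q (n(q, h) = (h + q) + 41 = 41 + h + q)
o = 4350
v = 13494545/252434 (v = 2027/(41 - 44 + 41) + ((13 + 5/7)*8)/949 = 2027/38 + ((96/7)*8)*(1/949) = 2027*(1/38) + (768/7)*(1/949) = 2027/38 + 768/6643 = 13494545/252434 ≈ 53.458)
v + o = 13494545/252434 + 4350 = 1111582445/252434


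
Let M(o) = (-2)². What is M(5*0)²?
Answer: 16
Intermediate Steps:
M(o) = 4
M(5*0)² = 4² = 16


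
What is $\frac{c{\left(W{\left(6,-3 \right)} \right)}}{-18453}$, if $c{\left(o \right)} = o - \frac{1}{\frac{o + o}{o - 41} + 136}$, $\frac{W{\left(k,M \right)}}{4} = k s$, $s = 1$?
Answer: $- \frac{54319}{41777592} \approx -0.0013002$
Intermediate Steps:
$W{\left(k,M \right)} = 4 k$ ($W{\left(k,M \right)} = 4 k 1 = 4 k$)
$c{\left(o \right)} = o - \frac{1}{136 + \frac{2 o}{-41 + o}}$ ($c{\left(o \right)} = o - \frac{1}{\frac{2 o}{-41 + o} + 136} = o - \frac{1}{136 + \frac{2 o}{-41 + o}}$)
$\frac{c{\left(W{\left(6,-3 \right)} \right)}}{-18453} = \frac{\frac{1}{2} \frac{1}{-2788 + 69 \cdot 4 \cdot 6} \left(41 - 5577 \cdot 4 \cdot 6 + 138 \left(4 \cdot 6\right)^{2}\right)}{-18453} = \frac{41 - 133848 + 138 \cdot 24^{2}}{2 \left(-2788 + 69 \cdot 24\right)} \left(- \frac{1}{18453}\right) = \frac{41 - 133848 + 138 \cdot 576}{2 \left(-2788 + 1656\right)} \left(- \frac{1}{18453}\right) = \frac{41 - 133848 + 79488}{2 \left(-1132\right)} \left(- \frac{1}{18453}\right) = \frac{1}{2} \left(- \frac{1}{1132}\right) \left(-54319\right) \left(- \frac{1}{18453}\right) = \frac{54319}{2264} \left(- \frac{1}{18453}\right) = - \frac{54319}{41777592}$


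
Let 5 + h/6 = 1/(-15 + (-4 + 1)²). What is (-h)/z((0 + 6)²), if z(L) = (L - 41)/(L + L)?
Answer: -2232/5 ≈ -446.40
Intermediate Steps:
z(L) = (-41 + L)/(2*L) (z(L) = (-41 + L)/((2*L)) = (-41 + L)*(1/(2*L)) = (-41 + L)/(2*L))
h = -31 (h = -30 + 6/(-15 + (-4 + 1)²) = -30 + 6/(-15 + (-3)²) = -30 + 6/(-15 + 9) = -30 + 6/(-6) = -30 + 6*(-⅙) = -30 - 1 = -31)
(-h)/z((0 + 6)²) = (-1*(-31))/(((-41 + (0 + 6)²)/(2*((0 + 6)²)))) = 31/(((-41 + 6²)/(2*(6²)))) = 31/(((½)*(-41 + 36)/36)) = 31/(((½)*(1/36)*(-5))) = 31/(-5/72) = 31*(-72/5) = -2232/5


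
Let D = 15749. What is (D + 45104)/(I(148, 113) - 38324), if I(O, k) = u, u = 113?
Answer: -60853/38211 ≈ -1.5926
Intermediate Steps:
I(O, k) = 113
(D + 45104)/(I(148, 113) - 38324) = (15749 + 45104)/(113 - 38324) = 60853/(-38211) = 60853*(-1/38211) = -60853/38211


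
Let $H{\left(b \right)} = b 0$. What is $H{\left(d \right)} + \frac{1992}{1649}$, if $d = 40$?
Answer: $\frac{1992}{1649} \approx 1.208$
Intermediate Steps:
$H{\left(b \right)} = 0$
$H{\left(d \right)} + \frac{1992}{1649} = 0 + \frac{1992}{1649} = \frac{1992}{1649}$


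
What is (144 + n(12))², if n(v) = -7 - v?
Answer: 15625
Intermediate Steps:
(144 + n(12))² = (144 + (-7 - 1*12))² = (144 + (-7 - 12))² = (144 - 19)² = 125² = 15625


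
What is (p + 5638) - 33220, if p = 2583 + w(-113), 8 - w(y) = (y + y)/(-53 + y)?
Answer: -2074366/83 ≈ -24992.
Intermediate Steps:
w(y) = 8 - 2*y/(-53 + y) (w(y) = 8 - (y + y)/(-53 + y) = 8 - 2*y/(-53 + y))
p = 214940/83 (p = 2583 + 2*(-212 + 3*(-113))/(-53 - 113) = 2583 + 2*(-212 - 339)/(-166) = 2583 + 2*(-1/166)*(-551) = 2583 + 551/83 = 214940/83 ≈ 2589.6)
(p + 5638) - 33220 = (214940/83 + 5638) - 33220 = 682894/83 - 33220 = -2074366/83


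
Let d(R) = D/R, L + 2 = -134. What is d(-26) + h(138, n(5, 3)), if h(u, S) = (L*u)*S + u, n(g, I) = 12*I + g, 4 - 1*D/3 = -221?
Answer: -20003775/26 ≈ -7.6938e+5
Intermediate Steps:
L = -136 (L = -2 - 134 = -136)
D = 675 (D = 12 - 3*(-221) = 12 + 663 = 675)
n(g, I) = g + 12*I
d(R) = 675/R
h(u, S) = u - 136*S*u (h(u, S) = (-136*u)*S + u = -136*S*u + u = u - 136*S*u)
d(-26) + h(138, n(5, 3)) = 675/(-26) + 138*(1 - 136*(5 + 12*3)) = 675*(-1/26) + 138*(1 - 136*(5 + 36)) = -675/26 + 138*(1 - 136*41) = -675/26 + 138*(1 - 5576) = -675/26 + 138*(-5575) = -675/26 - 769350 = -20003775/26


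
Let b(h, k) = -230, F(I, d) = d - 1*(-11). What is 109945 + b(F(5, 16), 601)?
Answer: 109715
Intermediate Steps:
F(I, d) = 11 + d (F(I, d) = d + 11 = 11 + d)
109945 + b(F(5, 16), 601) = 109945 - 230 = 109715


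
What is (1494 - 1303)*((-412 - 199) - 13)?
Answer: -119184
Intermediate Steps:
(1494 - 1303)*((-412 - 199) - 13) = 191*(-611 - 13) = 191*(-624) = -119184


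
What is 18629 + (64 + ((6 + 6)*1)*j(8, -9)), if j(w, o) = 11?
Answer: 18825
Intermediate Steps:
18629 + (64 + ((6 + 6)*1)*j(8, -9)) = 18629 + (64 + ((6 + 6)*1)*11) = 18629 + (64 + (12*1)*11) = 18629 + (64 + 12*11) = 18629 + (64 + 132) = 18629 + 196 = 18825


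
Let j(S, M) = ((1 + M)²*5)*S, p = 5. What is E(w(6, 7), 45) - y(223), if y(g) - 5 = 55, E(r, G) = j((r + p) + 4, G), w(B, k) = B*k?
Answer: 539520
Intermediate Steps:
j(S, M) = 5*S*(1 + M)² (j(S, M) = (5*(1 + M)²)*S = 5*S*(1 + M)²)
E(r, G) = 5*(1 + G)²*(9 + r) (E(r, G) = 5*((r + 5) + 4)*(1 + G)² = 5*((5 + r) + 4)*(1 + G)² = 5*(9 + r)*(1 + G)² = 5*(1 + G)²*(9 + r))
y(g) = 60 (y(g) = 5 + 55 = 60)
E(w(6, 7), 45) - y(223) = 5*(1 + 45)²*(9 + 6*7) - 1*60 = 5*46²*(9 + 42) - 60 = 5*2116*51 - 60 = 539580 - 60 = 539520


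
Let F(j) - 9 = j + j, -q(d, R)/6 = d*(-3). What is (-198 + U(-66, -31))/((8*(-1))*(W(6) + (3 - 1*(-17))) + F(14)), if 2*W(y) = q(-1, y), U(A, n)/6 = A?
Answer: 198/17 ≈ 11.647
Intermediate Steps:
U(A, n) = 6*A
q(d, R) = 18*d (q(d, R) = -6*d*(-3) = -(-18)*d = 18*d)
W(y) = -9 (W(y) = (18*(-1))/2 = (1/2)*(-18) = -9)
F(j) = 9 + 2*j (F(j) = 9 + (j + j) = 9 + 2*j)
(-198 + U(-66, -31))/((8*(-1))*(W(6) + (3 - 1*(-17))) + F(14)) = (-198 + 6*(-66))/((8*(-1))*(-9 + (3 - 1*(-17))) + (9 + 2*14)) = (-198 - 396)/(-8*(-9 + (3 + 17)) + (9 + 28)) = -594/(-8*(-9 + 20) + 37) = -594/(-8*11 + 37) = -594/(-88 + 37) = -594/(-51) = -594*(-1/51) = 198/17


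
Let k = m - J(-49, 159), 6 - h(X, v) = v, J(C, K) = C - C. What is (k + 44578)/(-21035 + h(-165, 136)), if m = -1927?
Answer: -14217/7055 ≈ -2.0152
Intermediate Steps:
J(C, K) = 0
h(X, v) = 6 - v
k = -1927 (k = -1927 - 1*0 = -1927 + 0 = -1927)
(k + 44578)/(-21035 + h(-165, 136)) = (-1927 + 44578)/(-21035 + (6 - 1*136)) = 42651/(-21035 + (6 - 136)) = 42651/(-21035 - 130) = 42651/(-21165) = 42651*(-1/21165) = -14217/7055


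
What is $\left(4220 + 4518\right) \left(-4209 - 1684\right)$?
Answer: $-51493034$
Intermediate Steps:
$\left(4220 + 4518\right) \left(-4209 - 1684\right) = 8738 \left(-5893\right) = -51493034$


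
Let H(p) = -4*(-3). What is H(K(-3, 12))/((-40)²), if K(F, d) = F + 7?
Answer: 3/400 ≈ 0.0075000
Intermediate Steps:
K(F, d) = 7 + F
H(p) = 12
H(K(-3, 12))/((-40)²) = 12/((-40)²) = 12/1600 = 12*(1/1600) = 3/400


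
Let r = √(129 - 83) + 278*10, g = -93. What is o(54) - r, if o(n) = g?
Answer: -2873 - √46 ≈ -2879.8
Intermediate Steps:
o(n) = -93
r = 2780 + √46 (r = √46 + 2780 = 2780 + √46 ≈ 2786.8)
o(54) - r = -93 - (2780 + √46) = -93 + (-2780 - √46) = -2873 - √46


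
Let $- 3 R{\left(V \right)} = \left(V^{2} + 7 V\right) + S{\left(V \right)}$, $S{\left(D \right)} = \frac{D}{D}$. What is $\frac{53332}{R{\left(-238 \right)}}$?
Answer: $- \frac{159996}{54979} \approx -2.9101$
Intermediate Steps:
$S{\left(D \right)} = 1$
$R{\left(V \right)} = - \frac{1}{3} - \frac{7 V}{3} - \frac{V^{2}}{3}$ ($R{\left(V \right)} = - \frac{\left(V^{2} + 7 V\right) + 1}{3} = - \frac{1 + V^{2} + 7 V}{3} = - \frac{1}{3} - \frac{7 V}{3} - \frac{V^{2}}{3}$)
$\frac{53332}{R{\left(-238 \right)}} = \frac{53332}{- \frac{1}{3} - - \frac{1666}{3} - \frac{\left(-238\right)^{2}}{3}} = \frac{53332}{- \frac{1}{3} + \frac{1666}{3} - \frac{56644}{3}} = \frac{53332}{- \frac{54979}{3}} = 53332 \left(- \frac{3}{54979}\right) = - \frac{159996}{54979}$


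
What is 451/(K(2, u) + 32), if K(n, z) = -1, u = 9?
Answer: 451/31 ≈ 14.548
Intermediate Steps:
451/(K(2, u) + 32) = 451/(-1 + 32) = 451/31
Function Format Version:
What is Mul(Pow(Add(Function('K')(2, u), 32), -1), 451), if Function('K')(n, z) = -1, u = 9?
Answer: Rational(451, 31) ≈ 14.548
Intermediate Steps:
Mul(Pow(Add(Function('K')(2, u), 32), -1), 451) = Mul(Pow(Add(-1, 32), -1), 451) = Mul(Pow(31, -1), 451) = Mul(Rational(1, 31), 451) = Rational(451, 31)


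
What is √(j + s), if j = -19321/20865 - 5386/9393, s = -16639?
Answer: I*√7890904000676415810/21776105 ≈ 129.0*I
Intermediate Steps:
j = -32651227/21776105 (j = -19321*1/20865 - 5386*1/9393 = -19321/20865 - 5386/9393 = -32651227/21776105 ≈ -1.4994)
√(j + s) = √(-32651227/21776105 - 16639) = √(-362365262322/21776105) = I*√7890904000676415810/21776105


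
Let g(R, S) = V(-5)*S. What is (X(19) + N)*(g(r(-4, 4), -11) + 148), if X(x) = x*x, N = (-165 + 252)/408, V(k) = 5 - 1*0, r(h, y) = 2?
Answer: 4568625/136 ≈ 33593.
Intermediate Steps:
V(k) = 5 (V(k) = 5 + 0 = 5)
N = 29/136 (N = 87*(1/408) = 29/136 ≈ 0.21324)
X(x) = x**2
g(R, S) = 5*S
(X(19) + N)*(g(r(-4, 4), -11) + 148) = (19**2 + 29/136)*(5*(-11) + 148) = (361 + 29/136)*(-55 + 148) = (49125/136)*93 = 4568625/136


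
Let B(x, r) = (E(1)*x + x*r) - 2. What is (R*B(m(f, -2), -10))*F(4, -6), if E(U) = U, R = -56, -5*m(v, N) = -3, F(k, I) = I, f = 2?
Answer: -12432/5 ≈ -2486.4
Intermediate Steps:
m(v, N) = ⅗ (m(v, N) = -⅕*(-3) = ⅗)
B(x, r) = -2 + x + r*x (B(x, r) = (1*x + x*r) - 2 = (x + r*x) - 2 = -2 + x + r*x)
(R*B(m(f, -2), -10))*F(4, -6) = -56*(-2 + ⅗ - 10*⅗)*(-6) = -56*(-2 + ⅗ - 6)*(-6) = -56*(-37/5)*(-6) = (2072/5)*(-6) = -12432/5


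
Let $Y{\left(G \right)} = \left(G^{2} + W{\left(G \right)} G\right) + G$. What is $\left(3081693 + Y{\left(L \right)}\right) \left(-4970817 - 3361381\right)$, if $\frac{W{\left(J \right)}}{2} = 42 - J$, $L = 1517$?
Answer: $-7576875919102$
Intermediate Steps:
$W{\left(J \right)} = 84 - 2 J$ ($W{\left(J \right)} = 2 \left(42 - J\right) = 84 - 2 J$)
$Y{\left(G \right)} = G + G^{2} + G \left(84 - 2 G\right)$ ($Y{\left(G \right)} = \left(G^{2} + \left(84 - 2 G\right) G\right) + G = \left(G^{2} + G \left(84 - 2 G\right)\right) + G = G + G^{2} + G \left(84 - 2 G\right)$)
$\left(3081693 + Y{\left(L \right)}\right) \left(-4970817 - 3361381\right) = \left(3081693 + 1517 \left(85 - 1517\right)\right) \left(-4970817 - 3361381\right) = \left(3081693 + 1517 \left(85 - 1517\right)\right) \left(-8332198\right) = \left(3081693 + 1517 \left(-1432\right)\right) \left(-8332198\right) = \left(3081693 - 2172344\right) \left(-8332198\right) = 909349 \left(-8332198\right) = -7576875919102$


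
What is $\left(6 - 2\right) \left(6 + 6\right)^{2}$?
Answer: $576$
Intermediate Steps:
$\left(6 - 2\right) \left(6 + 6\right)^{2} = \left(6 - 2\right) 12^{2} = 4 \cdot 144 = 576$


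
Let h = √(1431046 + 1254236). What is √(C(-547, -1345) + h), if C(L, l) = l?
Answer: √(-1345 + √2685282) ≈ 17.137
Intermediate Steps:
h = √2685282 ≈ 1638.7
√(C(-547, -1345) + h) = √(-1345 + √2685282)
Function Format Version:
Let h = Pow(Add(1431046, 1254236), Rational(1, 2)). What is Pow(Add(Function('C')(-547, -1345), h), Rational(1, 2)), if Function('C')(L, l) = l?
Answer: Pow(Add(-1345, Pow(2685282, Rational(1, 2))), Rational(1, 2)) ≈ 17.137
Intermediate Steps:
h = Pow(2685282, Rational(1, 2)) ≈ 1638.7
Pow(Add(Function('C')(-547, -1345), h), Rational(1, 2)) = Pow(Add(-1345, Pow(2685282, Rational(1, 2))), Rational(1, 2))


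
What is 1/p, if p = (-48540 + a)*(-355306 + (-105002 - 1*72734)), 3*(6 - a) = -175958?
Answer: -3/16181022952 ≈ -1.8540e-10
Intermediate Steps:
a = 175976/3 (a = 6 - ⅓*(-175958) = 6 + 175958/3 = 175976/3 ≈ 58659.)
p = -16181022952/3 (p = (-48540 + 175976/3)*(-355306 + (-105002 - 1*72734)) = 30356*(-355306 + (-105002 - 72734))/3 = 30356*(-355306 - 177736)/3 = (30356/3)*(-533042) = -16181022952/3 ≈ -5.3937e+9)
1/p = 1/(-16181022952/3) = -3/16181022952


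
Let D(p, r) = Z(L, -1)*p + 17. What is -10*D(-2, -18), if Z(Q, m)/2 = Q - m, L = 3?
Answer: -10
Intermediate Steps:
Z(Q, m) = -2*m + 2*Q (Z(Q, m) = 2*(Q - m) = -2*m + 2*Q)
D(p, r) = 17 + 8*p (D(p, r) = (-2*(-1) + 2*3)*p + 17 = (2 + 6)*p + 17 = 8*p + 17 = 17 + 8*p)
-10*D(-2, -18) = -10*(17 + 8*(-2)) = -10*(17 - 16) = -10*1 = -10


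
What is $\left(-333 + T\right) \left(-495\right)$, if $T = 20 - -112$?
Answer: $99495$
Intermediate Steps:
$T = 132$ ($T = 20 + 112 = 132$)
$\left(-333 + T\right) \left(-495\right) = \left(-333 + 132\right) \left(-495\right) = \left(-201\right) \left(-495\right) = 99495$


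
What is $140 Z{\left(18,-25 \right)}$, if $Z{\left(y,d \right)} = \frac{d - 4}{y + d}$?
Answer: $580$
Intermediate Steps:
$Z{\left(y,d \right)} = \frac{-4 + d}{d + y}$
$140 Z{\left(18,-25 \right)} = 140 \frac{-4 - 25}{-25 + 18} = 140 \frac{1}{-7} \left(-29\right) = 140 \left(\left(- \frac{1}{7}\right) \left(-29\right)\right) = 140 \cdot \frac{29}{7} = 580$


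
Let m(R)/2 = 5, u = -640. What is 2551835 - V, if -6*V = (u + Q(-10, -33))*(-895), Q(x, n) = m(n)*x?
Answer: 7986655/3 ≈ 2.6622e+6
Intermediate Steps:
m(R) = 10 (m(R) = 2*5 = 10)
Q(x, n) = 10*x
V = -331150/3 (V = -(-640 + 10*(-10))*(-895)/6 = -(-640 - 100)*(-895)/6 = -(-370)*(-895)/3 = -1/6*662300 = -331150/3 ≈ -1.1038e+5)
2551835 - V = 2551835 - 1*(-331150/3) = 2551835 + 331150/3 = 7986655/3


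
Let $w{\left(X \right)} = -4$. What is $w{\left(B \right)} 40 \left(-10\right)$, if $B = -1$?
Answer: $1600$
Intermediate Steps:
$w{\left(B \right)} 40 \left(-10\right) = \left(-4\right) 40 \left(-10\right) = \left(-160\right) \left(-10\right) = 1600$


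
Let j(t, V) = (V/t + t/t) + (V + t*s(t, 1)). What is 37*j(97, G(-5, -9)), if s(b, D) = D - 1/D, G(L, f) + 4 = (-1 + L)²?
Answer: 119621/97 ≈ 1233.2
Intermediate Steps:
G(L, f) = -4 + (-1 + L)²
j(t, V) = 1 + V + V/t (j(t, V) = (V/t + t/t) + (V + t*(1 - 1/1)) = (V/t + 1) + (V + t*(1 - 1*1)) = (1 + V/t) + (V + t*(1 - 1)) = (1 + V/t) + (V + t*0) = (1 + V/t) + (V + 0) = (1 + V/t) + V = 1 + V + V/t)
37*j(97, G(-5, -9)) = 37*(1 + (-4 + (-1 - 5)²) + (-4 + (-1 - 5)²)/97) = 37*(1 + (-4 + (-6)²) + (-4 + (-6)²)*(1/97)) = 37*(1 + (-4 + 36) + (-4 + 36)*(1/97)) = 37*(1 + 32 + 32*(1/97)) = 37*(1 + 32 + 32/97) = 37*(3233/97) = 119621/97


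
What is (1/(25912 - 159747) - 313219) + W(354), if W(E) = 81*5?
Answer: -41865461691/133835 ≈ -3.1281e+5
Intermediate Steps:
W(E) = 405
(1/(25912 - 159747) - 313219) + W(354) = (1/(25912 - 159747) - 313219) + 405 = (1/(-133835) - 313219) + 405 = (-1/133835 - 313219) + 405 = -41919664866/133835 + 405 = -41865461691/133835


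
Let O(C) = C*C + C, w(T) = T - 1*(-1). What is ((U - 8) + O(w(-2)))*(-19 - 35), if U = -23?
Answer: 1674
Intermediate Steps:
w(T) = 1 + T (w(T) = T + 1 = 1 + T)
O(C) = C + C² (O(C) = C² + C = C + C²)
((U - 8) + O(w(-2)))*(-19 - 35) = ((-23 - 8) + (1 - 2)*(1 + (1 - 2)))*(-19 - 35) = (-31 - (1 - 1))*(-54) = (-31 - 1*0)*(-54) = (-31 + 0)*(-54) = -31*(-54) = 1674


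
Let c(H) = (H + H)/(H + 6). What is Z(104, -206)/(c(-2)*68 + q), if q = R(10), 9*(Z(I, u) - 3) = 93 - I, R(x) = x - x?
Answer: -4/153 ≈ -0.026144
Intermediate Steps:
R(x) = 0
Z(I, u) = 40/3 - I/9 (Z(I, u) = 3 + (93 - I)/9 = 3 + (31/3 - I/9) = 40/3 - I/9)
c(H) = 2*H/(6 + H) (c(H) = (2*H)/(6 + H) = 2*H/(6 + H))
q = 0
Z(104, -206)/(c(-2)*68 + q) = (40/3 - ⅑*104)/((2*(-2)/(6 - 2))*68 + 0) = (40/3 - 104/9)/((2*(-2)/4)*68 + 0) = 16/(9*((2*(-2)*(¼))*68 + 0)) = 16/(9*(-1*68 + 0)) = 16/(9*(-68 + 0)) = (16/9)/(-68) = (16/9)*(-1/68) = -4/153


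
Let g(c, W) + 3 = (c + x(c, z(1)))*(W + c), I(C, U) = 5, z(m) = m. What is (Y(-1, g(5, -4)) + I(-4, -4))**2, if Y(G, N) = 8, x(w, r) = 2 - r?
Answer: 169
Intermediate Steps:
g(c, W) = -3 + (1 + c)*(W + c) (g(c, W) = -3 + (c + (2 - 1*1))*(W + c) = -3 + (c + (2 - 1))*(W + c) = -3 + (c + 1)*(W + c) = -3 + (1 + c)*(W + c))
(Y(-1, g(5, -4)) + I(-4, -4))**2 = (8 + 5)**2 = 13**2 = 169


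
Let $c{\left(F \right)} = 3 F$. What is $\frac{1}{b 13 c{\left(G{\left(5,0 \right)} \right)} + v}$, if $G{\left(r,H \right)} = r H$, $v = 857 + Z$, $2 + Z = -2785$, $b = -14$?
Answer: $- \frac{1}{1930} \approx -0.00051813$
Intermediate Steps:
$Z = -2787$ ($Z = -2 - 2785 = -2787$)
$v = -1930$ ($v = 857 - 2787 = -1930$)
$G{\left(r,H \right)} = H r$
$\frac{1}{b 13 c{\left(G{\left(5,0 \right)} \right)} + v} = \frac{1}{\left(-14\right) 13 \cdot 3 \cdot 0 \cdot 5 - 1930} = \frac{1}{- 182 \cdot 3 \cdot 0 - 1930} = \frac{1}{\left(-182\right) 0 - 1930} = \frac{1}{0 - 1930} = \frac{1}{-1930} = - \frac{1}{1930}$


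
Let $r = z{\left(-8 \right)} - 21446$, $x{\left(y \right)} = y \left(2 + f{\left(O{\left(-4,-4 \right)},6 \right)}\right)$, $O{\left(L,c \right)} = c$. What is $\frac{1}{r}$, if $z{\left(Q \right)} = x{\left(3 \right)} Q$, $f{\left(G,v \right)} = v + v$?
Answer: $- \frac{1}{21782} \approx -4.5909 \cdot 10^{-5}$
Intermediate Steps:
$f{\left(G,v \right)} = 2 v$
$x{\left(y \right)} = 14 y$ ($x{\left(y \right)} = y \left(2 + 2 \cdot 6\right) = y \left(2 + 12\right) = y 14 = 14 y$)
$z{\left(Q \right)} = 42 Q$ ($z{\left(Q \right)} = 14 \cdot 3 Q = 42 Q$)
$r = -21782$ ($r = 42 \left(-8\right) - 21446 = -336 - 21446 = -21782$)
$\frac{1}{r} = \frac{1}{-21782} = - \frac{1}{21782}$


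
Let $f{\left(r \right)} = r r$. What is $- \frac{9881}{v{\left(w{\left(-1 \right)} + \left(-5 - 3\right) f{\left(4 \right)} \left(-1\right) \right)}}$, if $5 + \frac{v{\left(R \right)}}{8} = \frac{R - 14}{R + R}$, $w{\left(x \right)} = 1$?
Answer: $\frac{1274649}{4700} \approx 271.2$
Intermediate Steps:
$f{\left(r \right)} = r^{2}$
$v{\left(R \right)} = -40 + \frac{4 \left(-14 + R\right)}{R}$ ($v{\left(R \right)} = -40 + 8 \frac{R - 14}{R + R} = -40 + 8 \frac{-14 + R}{2 R} = -40 + \frac{4 \left(-14 + R\right)}{R}$)
$- \frac{9881}{v{\left(w{\left(-1 \right)} + \left(-5 - 3\right) f{\left(4 \right)} \left(-1\right) \right)}} = - \frac{9881}{-36 - \frac{56}{1 + \left(-5 - 3\right) 4^{2} \left(-1\right)}} = - \frac{9881}{-36 - \frac{56}{1 + \left(-8\right) 16 \left(-1\right)}} = - \frac{9881}{-36 - \frac{56}{1 - -128}} = - \frac{9881}{-36 - \frac{56}{1 + 128}} = - \frac{9881}{-36 - \frac{56}{129}} = - \frac{9881}{- \frac{4700}{129}} = \left(-9881\right) \left(- \frac{129}{4700}\right) = \frac{1274649}{4700}$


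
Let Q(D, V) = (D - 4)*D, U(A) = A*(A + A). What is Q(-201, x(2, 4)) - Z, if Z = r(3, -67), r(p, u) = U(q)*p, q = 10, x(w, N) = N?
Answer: 40605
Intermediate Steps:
U(A) = 2*A² (U(A) = A*(2*A) = 2*A²)
r(p, u) = 200*p (r(p, u) = (2*10²)*p = (2*100)*p = 200*p)
Q(D, V) = D*(-4 + D) (Q(D, V) = (-4 + D)*D = D*(-4 + D))
Z = 600 (Z = 200*3 = 600)
Q(-201, x(2, 4)) - Z = -201*(-4 - 201) - 1*600 = -201*(-205) - 600 = 41205 - 600 = 40605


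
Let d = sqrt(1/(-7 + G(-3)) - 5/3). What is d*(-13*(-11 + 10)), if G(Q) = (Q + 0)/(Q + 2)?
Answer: 13*I*sqrt(69)/6 ≈ 17.998*I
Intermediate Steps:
G(Q) = Q/(2 + Q)
d = I*sqrt(69)/6 (d = sqrt(1/(-7 - 3/(2 - 3)) - 5/3) = sqrt(1/(-7 - 3/(-1)) - 5*1/3) = sqrt(1/(-7 - 3*(-1)) - 5/3) = sqrt(1/(-7 + 3) - 5/3) = sqrt(1/(-4) - 5/3) = sqrt(-1/4 - 5/3) = sqrt(-23/12) = I*sqrt(69)/6 ≈ 1.3844*I)
d*(-13*(-11 + 10)) = (I*sqrt(69)/6)*(-13*(-11 + 10)) = (I*sqrt(69)/6)*(-13*(-1)) = (I*sqrt(69)/6)*13 = 13*I*sqrt(69)/6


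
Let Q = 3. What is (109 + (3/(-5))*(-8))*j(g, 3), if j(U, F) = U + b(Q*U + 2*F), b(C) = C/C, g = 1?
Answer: 1138/5 ≈ 227.60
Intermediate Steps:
b(C) = 1
j(U, F) = 1 + U (j(U, F) = U + 1 = 1 + U)
(109 + (3/(-5))*(-8))*j(g, 3) = (109 + (3/(-5))*(-8))*(1 + 1) = (109 + (3*(-⅕))*(-8))*2 = (109 - ⅗*(-8))*2 = (109 + 24/5)*2 = (569/5)*2 = 1138/5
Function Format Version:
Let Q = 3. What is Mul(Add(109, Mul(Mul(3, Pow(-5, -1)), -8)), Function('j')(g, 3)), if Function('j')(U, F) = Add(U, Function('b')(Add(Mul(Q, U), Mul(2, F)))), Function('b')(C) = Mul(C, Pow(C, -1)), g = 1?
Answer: Rational(1138, 5) ≈ 227.60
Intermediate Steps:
Function('b')(C) = 1
Function('j')(U, F) = Add(1, U) (Function('j')(U, F) = Add(U, 1) = Add(1, U))
Mul(Add(109, Mul(Mul(3, Pow(-5, -1)), -8)), Function('j')(g, 3)) = Mul(Add(109, Mul(Mul(3, Pow(-5, -1)), -8)), Add(1, 1)) = Mul(Add(109, Mul(Mul(3, Rational(-1, 5)), -8)), 2) = Mul(Add(109, Mul(Rational(-3, 5), -8)), 2) = Mul(Add(109, Rational(24, 5)), 2) = Mul(Rational(569, 5), 2) = Rational(1138, 5)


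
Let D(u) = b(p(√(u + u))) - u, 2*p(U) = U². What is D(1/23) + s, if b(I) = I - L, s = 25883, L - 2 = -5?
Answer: 25886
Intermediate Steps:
L = -3 (L = 2 - 5 = -3)
p(U) = U²/2
b(I) = 3 + I (b(I) = I - 1*(-3) = I + 3 = 3 + I)
D(u) = 3 (D(u) = (3 + (√(u + u))²/2) - u = (3 + (√(2*u))²/2) - u = (3 + (√2*√u)²/2) - u = (3 + (2*u)/2) - u = (3 + u) - u = 3)
D(1/23) + s = 3 + 25883 = 25886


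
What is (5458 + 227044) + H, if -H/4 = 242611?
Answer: -737942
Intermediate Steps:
H = -970444 (H = -4*242611 = -970444)
(5458 + 227044) + H = (5458 + 227044) - 970444 = 232502 - 970444 = -737942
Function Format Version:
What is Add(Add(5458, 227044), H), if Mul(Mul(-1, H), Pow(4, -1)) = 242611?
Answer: -737942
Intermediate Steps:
H = -970444 (H = Mul(-4, 242611) = -970444)
Add(Add(5458, 227044), H) = Add(Add(5458, 227044), -970444) = Add(232502, -970444) = -737942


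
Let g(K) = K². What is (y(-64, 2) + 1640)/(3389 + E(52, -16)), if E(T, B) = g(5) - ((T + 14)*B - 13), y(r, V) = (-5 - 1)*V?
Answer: 1628/4483 ≈ 0.36315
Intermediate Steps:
y(r, V) = -6*V
E(T, B) = 38 - B*(14 + T) (E(T, B) = 5² - ((T + 14)*B - 13) = 25 - ((14 + T)*B - 13) = 25 - (B*(14 + T) - 13) = 25 - (-13 + B*(14 + T)) = 25 + (13 - B*(14 + T)) = 38 - B*(14 + T))
(y(-64, 2) + 1640)/(3389 + E(52, -16)) = (-6*2 + 1640)/(3389 + (38 - 14*(-16) - 1*(-16)*52)) = (-12 + 1640)/(3389 + (38 + 224 + 832)) = 1628/(3389 + 1094) = 1628/4483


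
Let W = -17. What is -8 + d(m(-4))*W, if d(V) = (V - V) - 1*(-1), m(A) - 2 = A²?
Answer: -25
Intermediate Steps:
m(A) = 2 + A²
d(V) = 1 (d(V) = 0 + 1 = 1)
-8 + d(m(-4))*W = -8 + 1*(-17) = -8 - 17 = -25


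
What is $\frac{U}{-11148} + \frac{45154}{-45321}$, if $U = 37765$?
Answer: $- \frac{738308119}{168412836} \approx -4.3839$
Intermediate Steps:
$\frac{U}{-11148} + \frac{45154}{-45321} = \frac{37765}{-11148} + \frac{45154}{-45321} = 37765 \left(- \frac{1}{11148}\right) + 45154 \left(- \frac{1}{45321}\right) = - \frac{37765}{11148} - \frac{45154}{45321} = - \frac{738308119}{168412836}$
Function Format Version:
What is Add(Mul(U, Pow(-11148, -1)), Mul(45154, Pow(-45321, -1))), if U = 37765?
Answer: Rational(-738308119, 168412836) ≈ -4.3839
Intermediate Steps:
Add(Mul(U, Pow(-11148, -1)), Mul(45154, Pow(-45321, -1))) = Add(Mul(37765, Pow(-11148, -1)), Mul(45154, Pow(-45321, -1))) = Add(Mul(37765, Rational(-1, 11148)), Mul(45154, Rational(-1, 45321))) = Add(Rational(-37765, 11148), Rational(-45154, 45321)) = Rational(-738308119, 168412836)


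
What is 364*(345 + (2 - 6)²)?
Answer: 131404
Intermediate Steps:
364*(345 + (2 - 6)²) = 364*(345 + (-4)²) = 364*(345 + 16) = 364*361 = 131404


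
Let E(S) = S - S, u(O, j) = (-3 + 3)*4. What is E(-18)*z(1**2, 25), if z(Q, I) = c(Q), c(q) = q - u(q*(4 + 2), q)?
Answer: 0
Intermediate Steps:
u(O, j) = 0 (u(O, j) = 0*4 = 0)
c(q) = q (c(q) = q - 1*0 = q + 0 = q)
z(Q, I) = Q
E(S) = 0
E(-18)*z(1**2, 25) = 0*1**2 = 0*1 = 0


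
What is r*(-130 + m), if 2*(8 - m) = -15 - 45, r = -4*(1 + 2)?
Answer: 1104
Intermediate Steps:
r = -12 (r = -4*3 = -12)
m = 38 (m = 8 - (-15 - 45)/2 = 8 - ½*(-60) = 8 + 30 = 38)
r*(-130 + m) = -12*(-130 + 38) = -12*(-92) = 1104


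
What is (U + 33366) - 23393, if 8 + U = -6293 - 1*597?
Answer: 3075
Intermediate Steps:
U = -6898 (U = -8 + (-6293 - 1*597) = -8 + (-6293 - 597) = -8 - 6890 = -6898)
(U + 33366) - 23393 = (-6898 + 33366) - 23393 = 26468 - 23393 = 3075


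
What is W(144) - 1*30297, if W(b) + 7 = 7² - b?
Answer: -30399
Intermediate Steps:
W(b) = 42 - b (W(b) = -7 + (7² - b) = -7 + (49 - b) = 42 - b)
W(144) - 1*30297 = (42 - 1*144) - 1*30297 = (42 - 144) - 30297 = -102 - 30297 = -30399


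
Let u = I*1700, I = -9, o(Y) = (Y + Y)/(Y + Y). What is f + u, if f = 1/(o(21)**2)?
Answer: -15299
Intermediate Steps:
o(Y) = 1 (o(Y) = (2*Y)/((2*Y)) = (2*Y)*(1/(2*Y)) = 1)
f = 1 (f = 1/(1**2) = 1/1 = 1)
u = -15300 (u = -9*1700 = -15300)
f + u = 1 - 15300 = -15299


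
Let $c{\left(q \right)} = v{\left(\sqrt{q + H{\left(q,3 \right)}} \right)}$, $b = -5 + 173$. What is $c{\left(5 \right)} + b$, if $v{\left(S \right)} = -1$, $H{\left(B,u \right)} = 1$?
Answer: $167$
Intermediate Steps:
$b = 168$
$c{\left(q \right)} = -1$
$c{\left(5 \right)} + b = -1 + 168 = 167$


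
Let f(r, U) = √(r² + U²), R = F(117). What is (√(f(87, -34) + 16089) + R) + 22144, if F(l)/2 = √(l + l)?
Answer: 22144 + √(16089 + 5*√349) + 6*√26 ≈ 22302.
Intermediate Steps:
F(l) = 2*√2*√l (F(l) = 2*√(l + l) = 2*√(2*l) = 2*(√2*√l) = 2*√2*√l)
R = 6*√26 (R = 2*√2*√117 = 2*√2*(3*√13) = 6*√26 ≈ 30.594)
f(r, U) = √(U² + r²)
(√(f(87, -34) + 16089) + R) + 22144 = (√(√((-34)² + 87²) + 16089) + 6*√26) + 22144 = (√(√(1156 + 7569) + 16089) + 6*√26) + 22144 = (√(√8725 + 16089) + 6*√26) + 22144 = (√(5*√349 + 16089) + 6*√26) + 22144 = (√(16089 + 5*√349) + 6*√26) + 22144 = 22144 + √(16089 + 5*√349) + 6*√26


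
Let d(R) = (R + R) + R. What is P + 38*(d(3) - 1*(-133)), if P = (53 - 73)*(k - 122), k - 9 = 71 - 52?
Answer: 7276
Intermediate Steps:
k = 28 (k = 9 + (71 - 52) = 9 + 19 = 28)
P = 1880 (P = (53 - 73)*(28 - 122) = -20*(-94) = 1880)
d(R) = 3*R (d(R) = 2*R + R = 3*R)
P + 38*(d(3) - 1*(-133)) = 1880 + 38*(3*3 - 1*(-133)) = 1880 + 38*(9 + 133) = 1880 + 38*142 = 1880 + 5396 = 7276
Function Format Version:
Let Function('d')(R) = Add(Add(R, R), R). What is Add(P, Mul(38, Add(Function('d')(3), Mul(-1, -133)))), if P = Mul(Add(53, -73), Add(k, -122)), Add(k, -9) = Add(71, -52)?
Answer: 7276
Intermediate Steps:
k = 28 (k = Add(9, Add(71, -52)) = Add(9, 19) = 28)
P = 1880 (P = Mul(Add(53, -73), Add(28, -122)) = Mul(-20, -94) = 1880)
Function('d')(R) = Mul(3, R) (Function('d')(R) = Add(Mul(2, R), R) = Mul(3, R))
Add(P, Mul(38, Add(Function('d')(3), Mul(-1, -133)))) = Add(1880, Mul(38, Add(Mul(3, 3), Mul(-1, -133)))) = Add(1880, Mul(38, Add(9, 133))) = Add(1880, Mul(38, 142)) = Add(1880, 5396) = 7276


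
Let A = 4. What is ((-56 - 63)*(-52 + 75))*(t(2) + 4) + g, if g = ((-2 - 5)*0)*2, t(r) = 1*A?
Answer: -21896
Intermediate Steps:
t(r) = 4 (t(r) = 1*4 = 4)
g = 0 (g = -7*0*2 = 0*2 = 0)
((-56 - 63)*(-52 + 75))*(t(2) + 4) + g = ((-56 - 63)*(-52 + 75))*(4 + 4) + 0 = -119*23*8 + 0 = -2737*8 + 0 = -21896 + 0 = -21896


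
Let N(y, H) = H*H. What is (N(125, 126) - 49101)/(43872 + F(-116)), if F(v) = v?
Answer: -33225/43756 ≈ -0.75932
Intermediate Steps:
N(y, H) = H²
(N(125, 126) - 49101)/(43872 + F(-116)) = (126² - 49101)/(43872 - 116) = (15876 - 49101)/43756 = -33225*1/43756 = -33225/43756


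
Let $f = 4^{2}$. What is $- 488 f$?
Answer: $-7808$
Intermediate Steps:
$f = 16$
$- 488 f = \left(-488\right) 16 = -7808$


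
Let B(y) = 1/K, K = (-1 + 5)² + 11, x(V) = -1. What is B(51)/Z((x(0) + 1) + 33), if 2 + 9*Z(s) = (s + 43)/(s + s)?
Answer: -11/28 ≈ -0.39286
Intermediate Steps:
K = 27 (K = 4² + 11 = 16 + 11 = 27)
Z(s) = -2/9 + (43 + s)/(18*s) (Z(s) = -2/9 + ((s + 43)/(s + s))/9 = -2/9 + ((43 + s)/((2*s)))/9 = -2/9 + ((43 + s)*(1/(2*s)))/9 = -2/9 + ((43 + s)/(2*s))/9 = -2/9 + (43 + s)/(18*s))
B(y) = 1/27
B(51)/Z((x(0) + 1) + 33) = 1/(27*(((43 - 3*((-1 + 1) + 33))/(18*((-1 + 1) + 33))))) = 1/(27*(((43 - 3*(0 + 33))/(18*(0 + 33))))) = 1/(27*(((1/18)*(43 - 3*33)/33))) = 1/(27*(((1/18)*(1/33)*(43 - 99)))) = 1/(27*(((1/18)*(1/33)*(-56)))) = 1/(27*(-28/297)) = (1/27)*(-297/28) = -11/28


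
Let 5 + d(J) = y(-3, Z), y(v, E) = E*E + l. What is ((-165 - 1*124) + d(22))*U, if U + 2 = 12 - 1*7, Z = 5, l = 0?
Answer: -807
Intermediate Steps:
y(v, E) = E² (y(v, E) = E*E + 0 = E² + 0 = E²)
U = 3 (U = -2 + (12 - 1*7) = -2 + (12 - 7) = -2 + 5 = 3)
d(J) = 20 (d(J) = -5 + 5² = -5 + 25 = 20)
((-165 - 1*124) + d(22))*U = ((-165 - 1*124) + 20)*3 = ((-165 - 124) + 20)*3 = (-289 + 20)*3 = -269*3 = -807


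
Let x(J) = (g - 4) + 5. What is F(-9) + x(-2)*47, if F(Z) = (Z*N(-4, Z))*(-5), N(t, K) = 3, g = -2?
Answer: 88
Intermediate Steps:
x(J) = -1 (x(J) = (-2 - 4) + 5 = -6 + 5 = -1)
F(Z) = -15*Z (F(Z) = (Z*3)*(-5) = (3*Z)*(-5) = -15*Z)
F(-9) + x(-2)*47 = -15*(-9) - 1*47 = 135 - 47 = 88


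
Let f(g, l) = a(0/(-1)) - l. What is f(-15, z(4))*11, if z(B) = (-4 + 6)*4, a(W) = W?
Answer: -88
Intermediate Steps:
z(B) = 8 (z(B) = 2*4 = 8)
f(g, l) = -l (f(g, l) = 0/(-1) - l = 0*(-1) - l = 0 - l = -l)
f(-15, z(4))*11 = -1*8*11 = -8*11 = -88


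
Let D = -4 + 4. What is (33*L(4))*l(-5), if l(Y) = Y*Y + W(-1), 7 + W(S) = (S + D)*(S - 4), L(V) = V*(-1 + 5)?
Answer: 12144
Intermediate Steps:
D = 0
L(V) = 4*V (L(V) = V*4 = 4*V)
W(S) = -7 + S*(-4 + S) (W(S) = -7 + (S + 0)*(S - 4) = -7 + S*(-4 + S))
l(Y) = -2 + Y² (l(Y) = Y*Y + (-7 + (-1)² - 4*(-1)) = Y² + (-7 + 1 + 4) = Y² - 2 = -2 + Y²)
(33*L(4))*l(-5) = (33*(4*4))*(-2 + (-5)²) = (33*16)*(-2 + 25) = 528*23 = 12144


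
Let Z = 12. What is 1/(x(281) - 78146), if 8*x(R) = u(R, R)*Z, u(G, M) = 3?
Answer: -2/156283 ≈ -1.2797e-5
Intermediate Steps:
x(R) = 9/2 (x(R) = (3*12)/8 = (1/8)*36 = 9/2)
1/(x(281) - 78146) = 1/(9/2 - 78146) = 1/(-156283/2) = -2/156283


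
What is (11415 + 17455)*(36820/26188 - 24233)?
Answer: -4580059382020/6547 ≈ -6.9957e+8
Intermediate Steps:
(11415 + 17455)*(36820/26188 - 24233) = 28870*(36820*(1/26188) - 24233) = 28870*(9205/6547 - 24233) = 28870*(-158644246/6547) = -4580059382020/6547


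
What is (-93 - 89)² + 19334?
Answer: 52458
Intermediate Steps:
(-93 - 89)² + 19334 = (-182)² + 19334 = 33124 + 19334 = 52458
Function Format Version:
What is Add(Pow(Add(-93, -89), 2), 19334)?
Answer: 52458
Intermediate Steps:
Add(Pow(Add(-93, -89), 2), 19334) = Add(Pow(-182, 2), 19334) = Add(33124, 19334) = 52458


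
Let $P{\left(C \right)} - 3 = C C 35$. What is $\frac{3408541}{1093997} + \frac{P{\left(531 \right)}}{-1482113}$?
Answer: $- \frac{5744417438953}{1621427175661} \approx -3.5428$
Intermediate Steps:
$P{\left(C \right)} = 3 + 35 C^{2}$ ($P{\left(C \right)} = 3 + C C 35 = 3 + C^{2} \cdot 35 = 3 + 35 C^{2}$)
$\frac{3408541}{1093997} + \frac{P{\left(531 \right)}}{-1482113} = \frac{3408541}{1093997} + \frac{3 + 35 \cdot 531^{2}}{-1482113} = 3408541 \cdot \frac{1}{1093997} + \left(3 + 35 \cdot 281961\right) \left(- \frac{1}{1482113}\right) = \frac{3408541}{1093997} + \left(3 + 9868635\right) \left(- \frac{1}{1482113}\right) = \frac{3408541}{1093997} + 9868638 \left(- \frac{1}{1482113}\right) = \frac{3408541}{1093997} - \frac{9868638}{1482113} = - \frac{5744417438953}{1621427175661}$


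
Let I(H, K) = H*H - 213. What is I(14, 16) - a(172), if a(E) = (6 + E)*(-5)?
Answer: 873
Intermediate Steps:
I(H, K) = -213 + H**2 (I(H, K) = H**2 - 213 = -213 + H**2)
a(E) = -30 - 5*E
I(14, 16) - a(172) = (-213 + 14**2) - (-30 - 5*172) = (-213 + 196) - (-30 - 860) = -17 - 1*(-890) = -17 + 890 = 873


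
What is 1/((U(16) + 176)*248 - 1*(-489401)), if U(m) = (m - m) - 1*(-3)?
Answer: 1/533793 ≈ 1.8734e-6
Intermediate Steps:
U(m) = 3 (U(m) = 0 + 3 = 3)
1/((U(16) + 176)*248 - 1*(-489401)) = 1/((3 + 176)*248 - 1*(-489401)) = 1/(179*248 + 489401) = 1/(44392 + 489401) = 1/533793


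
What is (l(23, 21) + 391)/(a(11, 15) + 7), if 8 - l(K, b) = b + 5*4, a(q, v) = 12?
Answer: 358/19 ≈ 18.842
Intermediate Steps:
l(K, b) = -12 - b (l(K, b) = 8 - (b + 5*4) = 8 - (b + 20) = 8 - (20 + b) = 8 + (-20 - b) = -12 - b)
(l(23, 21) + 391)/(a(11, 15) + 7) = ((-12 - 1*21) + 391)/(12 + 7) = ((-12 - 21) + 391)/19 = (-33 + 391)*(1/19) = 358*(1/19) = 358/19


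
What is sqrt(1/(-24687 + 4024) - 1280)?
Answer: I*sqrt(546508268983)/20663 ≈ 35.777*I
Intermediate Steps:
sqrt(1/(-24687 + 4024) - 1280) = sqrt(1/(-20663) - 1280) = sqrt(-1/20663 - 1280) = sqrt(-26448641/20663) = I*sqrt(546508268983)/20663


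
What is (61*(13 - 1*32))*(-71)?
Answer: 82289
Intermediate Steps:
(61*(13 - 1*32))*(-71) = (61*(13 - 32))*(-71) = (61*(-19))*(-71) = -1159*(-71) = 82289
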